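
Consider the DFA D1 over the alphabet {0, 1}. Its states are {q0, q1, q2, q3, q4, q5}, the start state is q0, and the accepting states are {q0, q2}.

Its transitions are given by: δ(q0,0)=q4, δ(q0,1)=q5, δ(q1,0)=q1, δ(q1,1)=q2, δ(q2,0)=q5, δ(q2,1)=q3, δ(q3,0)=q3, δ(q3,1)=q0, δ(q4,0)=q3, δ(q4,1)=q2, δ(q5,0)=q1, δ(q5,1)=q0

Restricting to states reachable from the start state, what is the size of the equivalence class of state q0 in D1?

2

Start with accepting vs non-accepting: {q0,q2} | {q1,q3,q4,q5}.
No further refinement is possible. Final partition (2 blocks): {q0,q2} | {q1,q3,q4,q5}.
State q0 belongs to the block {q0,q2}, which has 2 states.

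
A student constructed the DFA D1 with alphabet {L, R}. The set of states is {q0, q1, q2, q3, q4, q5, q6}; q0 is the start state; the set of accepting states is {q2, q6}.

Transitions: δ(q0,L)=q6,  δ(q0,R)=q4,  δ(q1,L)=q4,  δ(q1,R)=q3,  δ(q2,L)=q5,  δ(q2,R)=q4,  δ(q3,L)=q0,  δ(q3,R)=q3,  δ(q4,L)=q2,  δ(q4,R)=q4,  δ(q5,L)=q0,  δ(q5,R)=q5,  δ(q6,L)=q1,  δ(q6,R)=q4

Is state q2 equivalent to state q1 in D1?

P0 = {q2,q6} | {q0,q1,q3,q4,q5}.
Refine {q0,q1,q3,q4,q5} on symbol L: members go to different blocks, giving {q1,q3,q5} and {q0,q4}.
No further refinement is possible. Final partition (3 blocks): {q2,q6} | {q1,q3,q5} | {q0,q4}.
q2 and q1 end up in different blocks, so they are distinguishable. For instance, the string 'ε' is accepted from only q2.

No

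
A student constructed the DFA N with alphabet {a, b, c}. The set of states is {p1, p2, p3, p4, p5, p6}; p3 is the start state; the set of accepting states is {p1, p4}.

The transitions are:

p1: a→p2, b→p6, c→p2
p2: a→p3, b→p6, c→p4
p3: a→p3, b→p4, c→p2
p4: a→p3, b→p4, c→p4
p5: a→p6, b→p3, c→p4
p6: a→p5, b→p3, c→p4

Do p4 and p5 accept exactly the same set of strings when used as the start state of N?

No

First remove the unreachable states {p1}; 5 states remain.
Start with accepting vs non-accepting: {p4} | {p2,p3,p5,p6}.
On input b, block {p2,p3,p5,p6} splits into {p2,p5,p6} and {p3}.
On input a, block {p2,p5,p6} splits into {p5,p6} and {p2}.
Stable partition: {p4} | {p5,p6} | {p3} | {p2} — 4 equivalence classes.
p4 and p5 end up in different blocks, so they are distinguishable. For instance, the string 'ε' is accepted from only p4.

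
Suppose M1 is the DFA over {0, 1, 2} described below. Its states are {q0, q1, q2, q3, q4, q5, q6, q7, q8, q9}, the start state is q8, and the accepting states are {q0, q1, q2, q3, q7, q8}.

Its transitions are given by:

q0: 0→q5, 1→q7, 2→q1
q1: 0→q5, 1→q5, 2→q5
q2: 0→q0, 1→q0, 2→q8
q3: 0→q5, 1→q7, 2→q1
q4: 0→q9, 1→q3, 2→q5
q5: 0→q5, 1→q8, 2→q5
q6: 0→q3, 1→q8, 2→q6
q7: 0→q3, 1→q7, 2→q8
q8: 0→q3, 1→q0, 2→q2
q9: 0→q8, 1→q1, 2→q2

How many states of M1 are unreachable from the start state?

3

BFS from q8 reaches {q0, q1, q2, q3, q5, q7, q8}; the 3 state(s) q4, q6, q9 are never visited.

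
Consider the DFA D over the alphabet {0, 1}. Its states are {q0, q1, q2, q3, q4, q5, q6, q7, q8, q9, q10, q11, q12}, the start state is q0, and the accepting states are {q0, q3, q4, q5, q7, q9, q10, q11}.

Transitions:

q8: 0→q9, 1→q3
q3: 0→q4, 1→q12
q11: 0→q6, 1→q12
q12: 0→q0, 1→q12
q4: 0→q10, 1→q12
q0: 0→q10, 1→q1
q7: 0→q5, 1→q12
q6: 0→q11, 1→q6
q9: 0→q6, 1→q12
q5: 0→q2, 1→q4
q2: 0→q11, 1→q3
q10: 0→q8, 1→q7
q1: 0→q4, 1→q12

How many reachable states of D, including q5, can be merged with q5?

Every state is reachable, so we keep all 13.
P0 = {q0,q3,q4,q5,q7,q9,q10,q11} | {q1,q2,q6,q8,q12}.
Refine {q0,q3,q4,q5,q7,q9,q10,q11} on symbol 0: members go to different blocks, giving {q0,q3,q4,q7} and {q5,q9,q10,q11}.
Refine {q0,q3,q4,q7} on symbol 0: members go to different blocks, giving {q0,q4,q7} and {q3}.
Split {q1,q2,q6,q8,q12} by δ(·,0) → {q2,q6,q8} and {q1,q12}.
Refine {q2,q6,q8} on symbol 1: members go to different blocks, giving {q2,q8} and {q6}.
Split {q5,q9,q10,q11} by δ(·,0) → {q5,q10} and {q9,q11}.
No further refinement is possible. Final partition (7 blocks): {q0,q4,q7} | {q2,q8} | {q5,q10} | {q3} | {q1,q12} | {q6} | {q9,q11}.
State q5 belongs to the block {q5,q10}, which has 2 states.

2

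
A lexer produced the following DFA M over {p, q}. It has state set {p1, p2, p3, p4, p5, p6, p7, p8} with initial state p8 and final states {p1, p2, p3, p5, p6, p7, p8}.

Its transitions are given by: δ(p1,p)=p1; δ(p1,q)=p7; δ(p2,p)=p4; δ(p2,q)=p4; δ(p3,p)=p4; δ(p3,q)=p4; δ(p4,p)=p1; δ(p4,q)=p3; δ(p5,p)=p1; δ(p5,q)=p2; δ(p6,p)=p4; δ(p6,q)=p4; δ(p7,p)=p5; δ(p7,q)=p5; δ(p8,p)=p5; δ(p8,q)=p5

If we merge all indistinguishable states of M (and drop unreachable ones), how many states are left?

5

Reachable states from the start: {p1,p2,p3,p4,p5,p7,p8}. Unreachable: {p6} — drop them.
Start with accepting vs non-accepting: {p1,p2,p3,p5,p7,p8} | {p4}.
On input p, block {p1,p2,p3,p5,p7,p8} splits into {p1,p5,p7,p8} and {p2,p3}.
Refine {p1,p5,p7,p8} on symbol q: members go to different blocks, giving {p1,p7,p8} and {p5}.
On input p, block {p1,p7,p8} splits into {p7,p8} and {p1}.
Stable partition: {p7,p8} | {p4} | {p2,p3} | {p5} | {p1} — 5 equivalence classes.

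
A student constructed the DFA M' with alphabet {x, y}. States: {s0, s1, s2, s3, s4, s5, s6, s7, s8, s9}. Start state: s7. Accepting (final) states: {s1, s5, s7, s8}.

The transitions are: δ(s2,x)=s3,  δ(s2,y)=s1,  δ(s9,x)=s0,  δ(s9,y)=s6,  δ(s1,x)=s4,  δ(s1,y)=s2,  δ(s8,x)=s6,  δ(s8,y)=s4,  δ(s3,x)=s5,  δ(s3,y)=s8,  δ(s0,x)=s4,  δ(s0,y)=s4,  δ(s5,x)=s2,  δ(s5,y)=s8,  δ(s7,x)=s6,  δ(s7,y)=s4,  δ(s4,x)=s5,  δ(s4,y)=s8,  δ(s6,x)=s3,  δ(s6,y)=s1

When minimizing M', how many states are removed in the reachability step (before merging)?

No path from s7 leads to s0, s9; the other 8 states are all reachable.

2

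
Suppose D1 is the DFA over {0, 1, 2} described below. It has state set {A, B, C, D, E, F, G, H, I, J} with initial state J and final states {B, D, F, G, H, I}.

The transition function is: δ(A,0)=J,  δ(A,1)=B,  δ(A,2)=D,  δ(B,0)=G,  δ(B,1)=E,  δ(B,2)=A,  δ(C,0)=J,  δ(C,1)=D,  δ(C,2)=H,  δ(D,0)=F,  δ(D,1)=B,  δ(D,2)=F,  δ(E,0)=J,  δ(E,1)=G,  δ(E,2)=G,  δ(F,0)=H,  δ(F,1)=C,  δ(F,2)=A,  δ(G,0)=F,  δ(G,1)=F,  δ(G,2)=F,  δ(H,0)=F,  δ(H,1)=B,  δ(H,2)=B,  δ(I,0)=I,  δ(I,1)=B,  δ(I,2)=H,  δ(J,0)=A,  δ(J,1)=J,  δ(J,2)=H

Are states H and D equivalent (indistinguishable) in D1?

States {I} cannot be reached from the start state, so discard them.
Start with accepting vs non-accepting: {B,D,F,G,H} | {A,C,E,J}.
On input 1, block {B,D,F,G,H} splits into {D,G,H} and {B,F}.
On input 1, block {A,C,E,J} splits into {C,E} and {A} and {J}.
No further refinement is possible. Final partition (5 blocks): {D,G,H} | {C,E} | {B,F} | {A} | {J}.
H and D lie in the same block of the stable partition, so they are equivalent — no string distinguishes them.

Yes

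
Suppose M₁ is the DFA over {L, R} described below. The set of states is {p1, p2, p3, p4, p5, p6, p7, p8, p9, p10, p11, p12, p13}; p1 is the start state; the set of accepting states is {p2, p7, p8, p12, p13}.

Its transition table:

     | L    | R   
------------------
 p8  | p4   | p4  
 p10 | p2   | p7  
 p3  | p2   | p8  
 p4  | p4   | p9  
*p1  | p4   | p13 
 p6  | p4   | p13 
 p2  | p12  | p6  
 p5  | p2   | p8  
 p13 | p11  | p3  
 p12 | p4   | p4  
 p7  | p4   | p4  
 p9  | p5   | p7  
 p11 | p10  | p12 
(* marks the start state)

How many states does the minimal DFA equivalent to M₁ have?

7

P0 = {p2,p7,p8,p12,p13} | {p1,p3,p4,p5,p6,p9,p10,p11}.
Split {p2,p7,p8,p12,p13} by δ(·,L) → {p7,p8,p12,p13} and {p2}.
Refine {p1,p3,p4,p5,p6,p9,p10,p11} on symbol L: members go to different blocks, giving {p1,p4,p6,p9,p11} and {p3,p5,p10}.
On input R, block {p7,p8,p12,p13} splits into {p7,p8,p12} and {p13}.
Split {p1,p4,p6,p9,p11} by δ(·,L) → {p1,p4,p6} and {p9,p11}.
On input R, block {p1,p4,p6} splits into {p1,p6} and {p4}.
The partition is now stable with 7 blocks: {p7,p8,p12} | {p1,p6} | {p2} | {p3,p5,p10} | {p13} | {p9,p11} | {p4}.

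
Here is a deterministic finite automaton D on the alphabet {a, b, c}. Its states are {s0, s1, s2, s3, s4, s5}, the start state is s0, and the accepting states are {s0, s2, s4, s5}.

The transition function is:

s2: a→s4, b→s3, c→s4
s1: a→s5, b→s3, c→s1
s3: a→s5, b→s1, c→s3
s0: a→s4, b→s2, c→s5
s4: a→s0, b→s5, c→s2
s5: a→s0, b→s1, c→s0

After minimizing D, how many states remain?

All states are reachable from the start state.
P0 = {s0,s2,s4,s5} | {s1,s3}.
Refine {s0,s2,s4,s5} on symbol b: members go to different blocks, giving {s0,s4} and {s2,s5}.
No further refinement is possible. Final partition (3 blocks): {s0,s4} | {s1,s3} | {s2,s5}.

3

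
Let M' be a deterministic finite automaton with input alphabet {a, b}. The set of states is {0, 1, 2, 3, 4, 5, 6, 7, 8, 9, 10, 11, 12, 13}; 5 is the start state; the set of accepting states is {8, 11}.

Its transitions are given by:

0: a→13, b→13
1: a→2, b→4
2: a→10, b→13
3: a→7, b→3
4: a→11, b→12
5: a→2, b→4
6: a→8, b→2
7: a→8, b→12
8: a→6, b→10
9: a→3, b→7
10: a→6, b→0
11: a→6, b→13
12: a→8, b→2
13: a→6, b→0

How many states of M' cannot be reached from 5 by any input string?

4

Starting at 5 and following transitions, the reachable set is {0, 2, 4, 5, 6, 8, 10, 11, 12, 13}. That leaves 1, 3, 7, 9 unreachable — 4 in total.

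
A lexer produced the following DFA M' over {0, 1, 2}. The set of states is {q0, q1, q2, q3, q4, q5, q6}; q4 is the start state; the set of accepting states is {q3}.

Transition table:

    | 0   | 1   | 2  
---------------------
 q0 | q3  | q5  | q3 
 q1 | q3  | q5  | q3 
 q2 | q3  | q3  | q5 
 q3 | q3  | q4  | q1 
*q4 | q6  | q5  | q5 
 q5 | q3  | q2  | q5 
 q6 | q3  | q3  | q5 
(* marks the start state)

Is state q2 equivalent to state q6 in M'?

States {q0} cannot be reached from the start state, so discard them.
Start with accepting vs non-accepting: {q3} | {q1,q2,q4,q5,q6}.
Split {q1,q2,q4,q5,q6} by δ(·,0) → {q1,q2,q5,q6} and {q4}.
Refine {q1,q2,q5,q6} on symbol 1: members go to different blocks, giving {q1,q5} and {q2,q6}.
Split {q1,q5} by δ(·,1) → {q1} and {q5}.
The partition is now stable with 5 blocks: {q3} | {q1} | {q4} | {q2,q6} | {q5}.
q2 and q6 lie in the same block of the stable partition, so they are equivalent — no string distinguishes them.

Yes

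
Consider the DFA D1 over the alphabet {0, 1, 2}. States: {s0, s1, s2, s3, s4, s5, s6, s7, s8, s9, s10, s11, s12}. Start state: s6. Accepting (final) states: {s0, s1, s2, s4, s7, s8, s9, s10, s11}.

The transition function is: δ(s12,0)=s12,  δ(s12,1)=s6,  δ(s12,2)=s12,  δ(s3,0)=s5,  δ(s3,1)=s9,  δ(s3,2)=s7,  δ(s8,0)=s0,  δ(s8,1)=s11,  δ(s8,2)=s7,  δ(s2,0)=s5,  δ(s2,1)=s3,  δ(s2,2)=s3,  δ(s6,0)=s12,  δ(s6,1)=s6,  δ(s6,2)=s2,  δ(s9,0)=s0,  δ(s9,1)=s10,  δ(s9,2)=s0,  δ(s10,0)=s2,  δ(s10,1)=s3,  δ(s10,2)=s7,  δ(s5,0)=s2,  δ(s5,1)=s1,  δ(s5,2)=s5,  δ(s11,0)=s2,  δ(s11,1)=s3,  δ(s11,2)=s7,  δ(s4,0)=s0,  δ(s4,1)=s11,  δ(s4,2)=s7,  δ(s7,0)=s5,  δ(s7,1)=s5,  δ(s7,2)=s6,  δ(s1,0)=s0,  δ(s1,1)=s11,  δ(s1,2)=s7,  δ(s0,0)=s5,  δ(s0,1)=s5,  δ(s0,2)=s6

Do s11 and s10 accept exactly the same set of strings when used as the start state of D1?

Yes

States {s4,s8} cannot be reached from the start state, so discard them.
P0 = {s0,s1,s2,s7,s9,s10,s11} | {s3,s5,s6,s12}.
On input 0, block {s0,s1,s2,s7,s9,s10,s11} splits into {s1,s9,s10,s11} and {s0,s2,s7}.
Refine {s1,s9,s10,s11} on symbol 1: members go to different blocks, giving {s1,s9} and {s10,s11}.
Split {s3,s5,s6,s12} by δ(·,0) → {s3,s6,s12} and {s5}.
Split {s3,s6,s12} by δ(·,0) → {s6,s12} and {s3}.
Refine {s6,s12} on symbol 2: members go to different blocks, giving {s6} and {s12}.
On input 1, block {s0,s2,s7} splits into {s0,s7} and {s2}.
The partition is now stable with 8 blocks: {s1,s9} | {s6} | {s0,s7} | {s10,s11} | {s5} | {s3} | {s12} | {s2}.
s11 and s10 lie in the same block of the stable partition, so they are equivalent — no string distinguishes them.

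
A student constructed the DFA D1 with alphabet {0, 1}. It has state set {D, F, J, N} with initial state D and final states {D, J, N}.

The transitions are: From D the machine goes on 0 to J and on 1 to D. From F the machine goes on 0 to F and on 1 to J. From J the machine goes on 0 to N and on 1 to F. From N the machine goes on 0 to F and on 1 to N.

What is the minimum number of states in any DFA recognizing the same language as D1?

4

All states are reachable from the start state.
Initial partition by acceptance: {D,J,N} | {F}.
Refine {D,J,N} on symbol 0: members go to different blocks, giving {D,J} and {N}.
Split {D,J} by δ(·,0) → {J} and {D}.
Stable partition: {J} | {F} | {N} | {D} — 4 equivalence classes.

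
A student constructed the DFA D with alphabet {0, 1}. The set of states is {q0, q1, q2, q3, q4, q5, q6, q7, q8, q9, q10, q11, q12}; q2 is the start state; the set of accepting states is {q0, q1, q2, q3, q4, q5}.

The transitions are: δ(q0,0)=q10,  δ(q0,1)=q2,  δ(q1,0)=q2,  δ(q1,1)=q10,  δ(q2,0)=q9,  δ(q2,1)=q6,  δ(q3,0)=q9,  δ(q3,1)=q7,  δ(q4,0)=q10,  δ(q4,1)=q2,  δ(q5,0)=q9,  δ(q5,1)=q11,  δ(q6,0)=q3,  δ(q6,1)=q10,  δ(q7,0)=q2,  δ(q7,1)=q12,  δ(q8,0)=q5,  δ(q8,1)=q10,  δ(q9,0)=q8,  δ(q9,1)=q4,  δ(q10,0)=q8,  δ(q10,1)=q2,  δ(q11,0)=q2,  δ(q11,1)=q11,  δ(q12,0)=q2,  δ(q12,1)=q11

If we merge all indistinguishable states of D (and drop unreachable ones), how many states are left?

Reachable states from the start: {q2,q3,q4,q5,q6,q7,q8,q9,q10,q11,q12}. Unreachable: {q0,q1} — drop them.
Initial partition by acceptance: {q2,q3,q4,q5} | {q6,q7,q8,q9,q10,q11,q12}.
Split {q2,q3,q4,q5} by δ(·,1) → {q2,q3,q5} and {q4}.
Refine {q6,q7,q8,q9,q10,q11,q12} on symbol 0: members go to different blocks, giving {q6,q7,q8,q11,q12} and {q9,q10}.
On input 1, block {q6,q7,q8,q11,q12} splits into {q7,q11,q12} and {q6,q8}.
Refine {q2,q3,q5} on symbol 1: members go to different blocks, giving {q3,q5} and {q2}.
Refine {q9,q10} on symbol 1: members go to different blocks, giving {q9} and {q10}.
Stable partition: {q3,q5} | {q7,q11,q12} | {q4} | {q9} | {q6,q8} | {q2} | {q10} — 7 equivalence classes.

7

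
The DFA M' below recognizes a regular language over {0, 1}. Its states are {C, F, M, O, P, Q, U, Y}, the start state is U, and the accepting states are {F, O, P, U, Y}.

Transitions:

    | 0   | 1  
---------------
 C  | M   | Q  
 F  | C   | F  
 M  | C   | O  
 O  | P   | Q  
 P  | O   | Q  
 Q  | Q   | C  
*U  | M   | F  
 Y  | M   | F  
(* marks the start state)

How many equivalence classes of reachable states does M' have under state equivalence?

6

First remove the unreachable states {Y}; 7 states remain.
P0 = {F,O,P,U} | {C,M,Q}.
On input 0, block {F,O,P,U} splits into {F,U} and {O,P}.
Refine {C,M,Q} on symbol 1: members go to different blocks, giving {C,Q} and {M}.
Split {F,U} by δ(·,0) → {F} and {U}.
Split {C,Q} by δ(·,0) → {Q} and {C}.
The partition is now stable with 6 blocks: {F} | {Q} | {O,P} | {M} | {U} | {C}.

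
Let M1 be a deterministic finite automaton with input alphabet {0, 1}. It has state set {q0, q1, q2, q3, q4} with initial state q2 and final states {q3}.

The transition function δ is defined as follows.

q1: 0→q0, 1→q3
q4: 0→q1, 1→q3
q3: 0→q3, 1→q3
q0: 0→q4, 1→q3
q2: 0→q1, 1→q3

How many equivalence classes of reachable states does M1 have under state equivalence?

2

All states are reachable from the start state.
Start with accepting vs non-accepting: {q3} | {q0,q1,q2,q4}.
Stable partition: {q3} | {q0,q1,q2,q4} — 2 equivalence classes.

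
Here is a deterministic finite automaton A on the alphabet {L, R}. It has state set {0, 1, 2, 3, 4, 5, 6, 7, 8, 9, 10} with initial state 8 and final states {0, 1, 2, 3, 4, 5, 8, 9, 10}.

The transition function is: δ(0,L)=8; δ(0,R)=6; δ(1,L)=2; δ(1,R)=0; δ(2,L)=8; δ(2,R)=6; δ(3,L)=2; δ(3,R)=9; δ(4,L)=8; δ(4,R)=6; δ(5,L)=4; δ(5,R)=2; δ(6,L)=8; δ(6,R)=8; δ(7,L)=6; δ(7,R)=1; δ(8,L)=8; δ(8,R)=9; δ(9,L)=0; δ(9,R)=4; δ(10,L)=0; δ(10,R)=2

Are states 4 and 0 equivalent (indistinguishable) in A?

Yes

Reachable states from the start: {0,4,6,8,9}. Unreachable: {1,2,3,5,7,10} — drop them.
Start with accepting vs non-accepting: {0,4,8,9} | {6}.
On input R, block {0,4,8,9} splits into {0,4} and {8,9}.
Refine {8,9} on symbol L: members go to different blocks, giving {8} and {9}.
No further refinement is possible. Final partition (4 blocks): {0,4} | {6} | {8} | {9}.
4 and 0 lie in the same block of the stable partition, so they are equivalent — no string distinguishes them.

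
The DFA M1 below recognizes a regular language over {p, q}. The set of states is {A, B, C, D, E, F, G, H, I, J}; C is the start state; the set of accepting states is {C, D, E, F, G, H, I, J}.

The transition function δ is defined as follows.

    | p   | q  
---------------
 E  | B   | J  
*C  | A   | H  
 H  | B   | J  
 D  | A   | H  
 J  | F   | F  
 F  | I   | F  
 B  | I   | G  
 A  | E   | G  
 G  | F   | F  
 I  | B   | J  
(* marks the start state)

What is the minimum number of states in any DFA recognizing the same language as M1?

5

Reachable states from the start: {A,B,C,E,F,G,H,I,J}. Unreachable: {D} — drop them.
Start with accepting vs non-accepting: {C,E,F,G,H,I,J} | {A,B}.
Split {C,E,F,G,H,I,J} by δ(·,p) → {C,E,H,I} and {F,G,J}.
Split {C,E,H,I} by δ(·,q) → {E,H,I} and {C}.
Refine {F,G,J} on symbol p: members go to different blocks, giving {G,J} and {F}.
The partition is now stable with 5 blocks: {E,H,I} | {A,B} | {G,J} | {C} | {F}.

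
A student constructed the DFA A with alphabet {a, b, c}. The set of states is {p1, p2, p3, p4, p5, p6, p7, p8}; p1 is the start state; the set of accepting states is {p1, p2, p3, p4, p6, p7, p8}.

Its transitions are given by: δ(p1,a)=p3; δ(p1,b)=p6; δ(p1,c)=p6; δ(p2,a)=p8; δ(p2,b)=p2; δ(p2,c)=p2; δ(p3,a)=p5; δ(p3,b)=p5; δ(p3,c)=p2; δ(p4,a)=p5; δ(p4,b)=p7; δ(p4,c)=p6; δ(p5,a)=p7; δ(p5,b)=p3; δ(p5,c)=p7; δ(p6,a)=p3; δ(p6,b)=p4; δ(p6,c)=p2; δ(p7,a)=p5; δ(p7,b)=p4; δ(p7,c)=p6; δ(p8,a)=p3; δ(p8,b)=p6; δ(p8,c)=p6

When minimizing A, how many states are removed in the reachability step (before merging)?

Exploring from p1, all states are eventually visited, so none are unreachable.

0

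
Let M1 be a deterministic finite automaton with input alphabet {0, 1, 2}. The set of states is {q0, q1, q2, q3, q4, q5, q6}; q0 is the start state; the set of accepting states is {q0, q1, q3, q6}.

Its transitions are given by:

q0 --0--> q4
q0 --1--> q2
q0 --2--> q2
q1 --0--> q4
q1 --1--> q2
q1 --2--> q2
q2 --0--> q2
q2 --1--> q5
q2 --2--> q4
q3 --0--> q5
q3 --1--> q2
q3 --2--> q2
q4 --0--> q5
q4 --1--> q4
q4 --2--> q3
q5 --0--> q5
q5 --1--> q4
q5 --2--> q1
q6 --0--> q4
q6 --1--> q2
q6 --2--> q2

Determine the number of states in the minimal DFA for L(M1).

3

States {q6} cannot be reached from the start state, so discard them.
Initial partition by acceptance: {q0,q1,q3} | {q2,q4,q5}.
Refine {q2,q4,q5} on symbol 2: members go to different blocks, giving {q4,q5} and {q2}.
Stable partition: {q0,q1,q3} | {q4,q5} | {q2} — 3 equivalence classes.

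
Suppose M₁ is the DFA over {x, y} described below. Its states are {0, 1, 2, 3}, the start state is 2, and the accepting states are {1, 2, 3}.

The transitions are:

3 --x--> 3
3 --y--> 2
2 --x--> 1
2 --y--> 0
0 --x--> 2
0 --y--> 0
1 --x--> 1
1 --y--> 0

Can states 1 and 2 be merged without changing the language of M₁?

Yes

Reachable states from the start: {0,1,2}. Unreachable: {3} — drop them.
P0 = {1,2} | {0}.
No further refinement is possible. Final partition (2 blocks): {1,2} | {0}.
1 and 2 lie in the same block of the stable partition, so they are equivalent — no string distinguishes them.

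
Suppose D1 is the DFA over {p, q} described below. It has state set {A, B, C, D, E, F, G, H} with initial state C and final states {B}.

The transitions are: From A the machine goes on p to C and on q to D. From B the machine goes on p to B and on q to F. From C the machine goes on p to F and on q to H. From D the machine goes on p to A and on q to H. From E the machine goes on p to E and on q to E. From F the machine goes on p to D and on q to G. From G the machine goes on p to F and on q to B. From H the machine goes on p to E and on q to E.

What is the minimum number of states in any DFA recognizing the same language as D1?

7

Every state is reachable, so we keep all 8.
Start with accepting vs non-accepting: {B} | {A,C,D,E,F,G,H}.
On input q, block {A,C,D,E,F,G,H} splits into {A,C,D,E,F,H} and {G}.
Refine {A,C,D,E,F,H} on symbol q: members go to different blocks, giving {A,C,D,E,H} and {F}.
Split {A,C,D,E,H} by δ(·,p) → {A,D,E,H} and {C}.
Split {A,D,E,H} by δ(·,p) → {D,E,H} and {A}.
Refine {D,E,H} on symbol p: members go to different blocks, giving {E,H} and {D}.
The partition is now stable with 7 blocks: {B} | {E,H} | {G} | {F} | {C} | {A} | {D}.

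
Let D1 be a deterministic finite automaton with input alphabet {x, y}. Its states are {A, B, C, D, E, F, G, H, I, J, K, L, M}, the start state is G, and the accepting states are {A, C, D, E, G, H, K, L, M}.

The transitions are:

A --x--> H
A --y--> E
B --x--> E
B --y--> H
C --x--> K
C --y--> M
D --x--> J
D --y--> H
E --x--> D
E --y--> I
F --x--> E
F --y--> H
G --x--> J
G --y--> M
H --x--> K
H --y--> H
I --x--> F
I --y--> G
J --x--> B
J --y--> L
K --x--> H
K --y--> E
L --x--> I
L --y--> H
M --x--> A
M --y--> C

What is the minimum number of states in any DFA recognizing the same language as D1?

6

All states are reachable from the start state.
P0 = {A,C,D,E,G,H,K,L,M} | {B,F,I,J}.
On input x, block {A,C,D,E,G,H,K,L,M} splits into {A,C,E,H,K,M} and {D,G,L}.
On input x, block {A,C,E,H,K,M} splits into {A,C,H,K,M} and {E}.
Refine {A,C,H,K,M} on symbol y: members go to different blocks, giving {C,H,M} and {A,K}.
Refine {B,F,I,J} on symbol x: members go to different blocks, giving {B,F} and {I,J}.
No further refinement is possible. Final partition (6 blocks): {C,H,M} | {B,F} | {D,G,L} | {E} | {A,K} | {I,J}.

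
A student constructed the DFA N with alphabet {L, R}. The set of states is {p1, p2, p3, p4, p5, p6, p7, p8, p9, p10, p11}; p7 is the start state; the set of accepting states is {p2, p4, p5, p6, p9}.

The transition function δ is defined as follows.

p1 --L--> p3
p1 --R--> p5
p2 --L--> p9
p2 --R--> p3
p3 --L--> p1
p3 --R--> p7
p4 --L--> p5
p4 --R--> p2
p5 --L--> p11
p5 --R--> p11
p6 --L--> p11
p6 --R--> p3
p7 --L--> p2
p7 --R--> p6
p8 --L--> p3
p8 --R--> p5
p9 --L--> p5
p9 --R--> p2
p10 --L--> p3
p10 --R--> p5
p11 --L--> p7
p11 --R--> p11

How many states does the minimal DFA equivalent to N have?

8

First remove the unreachable states {p4,p8,p10}; 8 states remain.
P0 = {p2,p5,p6,p9} | {p1,p3,p7,p11}.
Refine {p2,p5,p6,p9} on symbol L: members go to different blocks, giving {p2,p9} and {p5,p6}.
Refine {p2,p9} on symbol L: members go to different blocks, giving {p2} and {p9}.
Refine {p1,p3,p7,p11} on symbol L: members go to different blocks, giving {p1,p3,p11} and {p7}.
Split {p1,p3,p11} by δ(·,L) → {p1,p3} and {p11}.
On input R, block {p1,p3} splits into {p1} and {p3}.
Refine {p5,p6} on symbol R: members go to different blocks, giving {p5} and {p6}.
Stable partition: {p2} | {p1} | {p5} | {p9} | {p7} | {p11} | {p3} | {p6} — 8 equivalence classes.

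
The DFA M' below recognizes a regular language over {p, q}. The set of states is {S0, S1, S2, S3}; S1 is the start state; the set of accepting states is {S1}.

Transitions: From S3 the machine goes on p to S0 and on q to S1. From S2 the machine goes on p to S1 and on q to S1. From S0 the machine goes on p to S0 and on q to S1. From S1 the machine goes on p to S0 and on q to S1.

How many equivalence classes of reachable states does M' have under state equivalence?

2

States {S2,S3} cannot be reached from the start state, so discard them.
P0 = {S1} | {S0}.
The partition is now stable with 2 blocks: {S1} | {S0}.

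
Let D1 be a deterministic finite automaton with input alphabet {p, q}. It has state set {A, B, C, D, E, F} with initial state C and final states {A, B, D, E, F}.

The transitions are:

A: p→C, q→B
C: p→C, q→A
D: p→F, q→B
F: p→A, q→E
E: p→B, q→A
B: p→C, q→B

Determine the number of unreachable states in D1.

Starting at C and following transitions, the reachable set is {A, B, C}. That leaves D, E, F unreachable — 3 in total.

3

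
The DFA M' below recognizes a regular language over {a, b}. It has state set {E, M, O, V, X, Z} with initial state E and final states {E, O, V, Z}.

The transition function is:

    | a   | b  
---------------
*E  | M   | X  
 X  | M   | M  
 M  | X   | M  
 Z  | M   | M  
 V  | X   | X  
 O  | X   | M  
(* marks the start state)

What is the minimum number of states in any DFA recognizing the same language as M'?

Reachable states from the start: {E,M,X}. Unreachable: {O,V,Z} — drop them.
Initial partition by acceptance: {E} | {M,X}.
Stable partition: {E} | {M,X} — 2 equivalence classes.

2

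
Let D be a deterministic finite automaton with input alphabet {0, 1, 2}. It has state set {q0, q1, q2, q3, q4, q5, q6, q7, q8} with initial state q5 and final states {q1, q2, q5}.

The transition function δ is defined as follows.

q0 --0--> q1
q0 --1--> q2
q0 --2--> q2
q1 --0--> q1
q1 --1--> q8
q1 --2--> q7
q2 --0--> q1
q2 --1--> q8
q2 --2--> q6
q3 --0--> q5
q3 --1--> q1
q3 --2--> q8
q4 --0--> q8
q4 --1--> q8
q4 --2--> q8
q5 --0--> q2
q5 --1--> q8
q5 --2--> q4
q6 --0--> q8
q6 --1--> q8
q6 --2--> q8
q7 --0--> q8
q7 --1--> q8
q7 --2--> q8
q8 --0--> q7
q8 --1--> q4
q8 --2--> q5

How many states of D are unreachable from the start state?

Starting at q5 and following transitions, the reachable set is {q1, q2, q4, q5, q6, q7, q8}. That leaves q0, q3 unreachable — 2 in total.

2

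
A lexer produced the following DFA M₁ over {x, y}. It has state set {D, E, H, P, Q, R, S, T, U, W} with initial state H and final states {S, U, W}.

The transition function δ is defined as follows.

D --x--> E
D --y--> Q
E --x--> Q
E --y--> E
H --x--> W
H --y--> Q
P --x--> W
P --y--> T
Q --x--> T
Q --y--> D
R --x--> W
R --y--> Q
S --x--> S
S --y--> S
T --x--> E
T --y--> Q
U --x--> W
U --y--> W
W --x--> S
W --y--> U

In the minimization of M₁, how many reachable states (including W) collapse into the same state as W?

3

Reachable states from the start: {D,E,H,Q,S,T,U,W}. Unreachable: {P,R} — drop them.
Start with accepting vs non-accepting: {S,U,W} | {D,E,H,Q,T}.
Refine {D,E,H,Q,T} on symbol x: members go to different blocks, giving {D,E,Q,T} and {H}.
No further refinement is possible. Final partition (3 blocks): {S,U,W} | {D,E,Q,T} | {H}.
The equivalence class containing W is {S,U,W}, of size 3.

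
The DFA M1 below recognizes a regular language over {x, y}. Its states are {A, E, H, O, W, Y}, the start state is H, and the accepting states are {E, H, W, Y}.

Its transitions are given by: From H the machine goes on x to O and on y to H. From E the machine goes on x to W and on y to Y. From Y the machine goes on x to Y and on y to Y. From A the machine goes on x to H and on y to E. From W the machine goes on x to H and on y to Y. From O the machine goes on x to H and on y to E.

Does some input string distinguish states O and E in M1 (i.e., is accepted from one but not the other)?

Yes

Reachable states from the start: {E,H,O,W,Y}. Unreachable: {A} — drop them.
P0 = {E,H,W,Y} | {O}.
On input x, block {E,H,W,Y} splits into {E,W,Y} and {H}.
On input x, block {E,W,Y} splits into {E,Y} and {W}.
On input x, block {E,Y} splits into {Y} and {E}.
The partition is now stable with 5 blocks: {Y} | {O} | {H} | {W} | {E}.
O and E end up in different blocks, so they are distinguishable. For instance, the string 'ε' is accepted from only E.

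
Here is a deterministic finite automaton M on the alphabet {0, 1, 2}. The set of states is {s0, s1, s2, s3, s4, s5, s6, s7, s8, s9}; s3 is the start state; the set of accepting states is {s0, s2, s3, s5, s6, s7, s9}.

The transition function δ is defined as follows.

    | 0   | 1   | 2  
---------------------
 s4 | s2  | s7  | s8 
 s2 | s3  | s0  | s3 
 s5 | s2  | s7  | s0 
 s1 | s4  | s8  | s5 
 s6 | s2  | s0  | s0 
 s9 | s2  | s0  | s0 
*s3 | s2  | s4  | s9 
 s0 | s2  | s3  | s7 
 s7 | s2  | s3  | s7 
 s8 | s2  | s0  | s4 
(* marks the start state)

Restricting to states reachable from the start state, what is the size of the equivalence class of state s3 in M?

1

Reachable states from the start: {s0,s2,s3,s4,s7,s8,s9}. Unreachable: {s1,s5,s6} — drop them.
Start with accepting vs non-accepting: {s0,s2,s3,s7,s9} | {s4,s8}.
Refine {s0,s2,s3,s7,s9} on symbol 1: members go to different blocks, giving {s0,s2,s7,s9} and {s3}.
Refine {s0,s2,s7,s9} on symbol 0: members go to different blocks, giving {s0,s7,s9} and {s2}.
On input 1, block {s0,s7,s9} splits into {s0,s7} and {s9}.
Stable partition: {s0,s7} | {s4,s8} | {s3} | {s2} | {s9} — 5 equivalence classes.
The equivalence class containing s3 is {s3}, of size 1.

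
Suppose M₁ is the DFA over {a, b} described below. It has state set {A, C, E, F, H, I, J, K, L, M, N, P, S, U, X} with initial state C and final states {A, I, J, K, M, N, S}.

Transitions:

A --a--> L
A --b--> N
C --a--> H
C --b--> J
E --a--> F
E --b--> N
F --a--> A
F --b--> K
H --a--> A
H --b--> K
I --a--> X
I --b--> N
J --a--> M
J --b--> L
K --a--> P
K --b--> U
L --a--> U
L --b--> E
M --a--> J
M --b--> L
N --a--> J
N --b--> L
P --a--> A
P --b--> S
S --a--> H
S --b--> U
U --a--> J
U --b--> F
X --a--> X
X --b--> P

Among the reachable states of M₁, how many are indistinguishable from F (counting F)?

3

Reachable states from the start: {A,C,E,F,H,J,K,L,M,N,P,S,U}. Unreachable: {I,X} — drop them.
P0 = {A,J,K,M,N,S} | {C,E,F,H,L,P,U}.
On input a, block {A,J,K,M,N,S} splits into {A,K,S} and {J,M,N}.
Refine {A,K,S} on symbol b: members go to different blocks, giving {K,S} and {A}.
Refine {C,E,F,H,L,P,U} on symbol a: members go to different blocks, giving {C,E,L} and {F,H,P} and {U}.
Refine {C,E,L} on symbol a: members go to different blocks, giving {C,E} and {L}.
The partition is now stable with 7 blocks: {K,S} | {C,E} | {J,M,N} | {A} | {F,H,P} | {U} | {L}.
The equivalence class containing F is {F,H,P}, of size 3.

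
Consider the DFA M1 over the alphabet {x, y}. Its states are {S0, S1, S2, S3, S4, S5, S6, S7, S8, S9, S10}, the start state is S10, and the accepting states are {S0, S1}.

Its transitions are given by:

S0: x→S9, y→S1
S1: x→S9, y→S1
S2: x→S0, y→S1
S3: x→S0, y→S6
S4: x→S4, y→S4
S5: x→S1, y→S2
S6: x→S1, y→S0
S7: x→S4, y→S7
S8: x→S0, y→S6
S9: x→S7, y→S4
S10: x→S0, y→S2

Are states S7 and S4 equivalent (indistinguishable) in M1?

Yes

First remove the unreachable states {S3,S5,S6,S8}; 7 states remain.
Initial partition by acceptance: {S0,S1} | {S2,S4,S7,S9,S10}.
On input x, block {S2,S4,S7,S9,S10} splits into {S4,S7,S9} and {S2,S10}.
Split {S2,S10} by δ(·,y) → {S2} and {S10}.
No further refinement is possible. Final partition (4 blocks): {S0,S1} | {S4,S7,S9} | {S2} | {S10}.
S7 and S4 lie in the same block of the stable partition, so they are equivalent — no string distinguishes them.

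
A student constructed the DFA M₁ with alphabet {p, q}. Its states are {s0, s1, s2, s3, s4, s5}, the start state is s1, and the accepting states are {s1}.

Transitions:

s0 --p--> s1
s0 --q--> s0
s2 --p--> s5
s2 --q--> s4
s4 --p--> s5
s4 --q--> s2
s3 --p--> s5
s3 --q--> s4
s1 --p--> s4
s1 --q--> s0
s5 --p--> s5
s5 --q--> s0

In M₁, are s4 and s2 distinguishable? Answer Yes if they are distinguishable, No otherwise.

States {s3} cannot be reached from the start state, so discard them.
P0 = {s1} | {s0,s2,s4,s5}.
Refine {s0,s2,s4,s5} on symbol p: members go to different blocks, giving {s2,s4,s5} and {s0}.
Refine {s2,s4,s5} on symbol q: members go to different blocks, giving {s2,s4} and {s5}.
The partition is now stable with 4 blocks: {s1} | {s2,s4} | {s0} | {s5}.
s4 and s2 lie in the same block of the stable partition, so they are equivalent — no string distinguishes them.

No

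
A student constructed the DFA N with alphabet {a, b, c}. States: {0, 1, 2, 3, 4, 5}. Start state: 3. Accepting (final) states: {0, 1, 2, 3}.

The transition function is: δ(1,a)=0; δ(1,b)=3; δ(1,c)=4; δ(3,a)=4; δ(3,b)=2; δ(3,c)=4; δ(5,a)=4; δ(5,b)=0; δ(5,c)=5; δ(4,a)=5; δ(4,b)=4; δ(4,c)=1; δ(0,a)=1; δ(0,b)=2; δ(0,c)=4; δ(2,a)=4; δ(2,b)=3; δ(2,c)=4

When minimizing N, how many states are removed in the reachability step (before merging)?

0

Exploring from 3, all states are eventually visited, so none are unreachable.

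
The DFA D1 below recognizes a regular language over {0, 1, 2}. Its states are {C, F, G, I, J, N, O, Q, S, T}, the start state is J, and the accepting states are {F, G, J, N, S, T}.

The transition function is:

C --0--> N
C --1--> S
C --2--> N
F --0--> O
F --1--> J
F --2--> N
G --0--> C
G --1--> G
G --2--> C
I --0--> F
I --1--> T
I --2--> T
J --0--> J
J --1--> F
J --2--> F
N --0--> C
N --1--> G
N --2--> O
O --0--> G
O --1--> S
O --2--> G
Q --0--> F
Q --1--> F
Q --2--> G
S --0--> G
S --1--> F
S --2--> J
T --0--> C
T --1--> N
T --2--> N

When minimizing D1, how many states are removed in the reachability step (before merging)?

BFS from J reaches {C, F, G, J, N, O, S}; the 3 state(s) I, Q, T are never visited.

3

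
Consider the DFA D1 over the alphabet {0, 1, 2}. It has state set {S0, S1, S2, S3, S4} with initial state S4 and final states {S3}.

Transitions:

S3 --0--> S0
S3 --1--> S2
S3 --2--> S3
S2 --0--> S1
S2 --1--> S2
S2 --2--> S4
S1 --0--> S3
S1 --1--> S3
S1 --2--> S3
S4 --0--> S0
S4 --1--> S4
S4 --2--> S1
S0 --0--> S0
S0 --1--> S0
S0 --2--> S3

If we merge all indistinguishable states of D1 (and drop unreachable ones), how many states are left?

Every state is reachable, so we keep all 5.
Start with accepting vs non-accepting: {S3} | {S0,S1,S2,S4}.
Split {S0,S1,S2,S4} by δ(·,0) → {S0,S2,S4} and {S1}.
Refine {S0,S2,S4} on symbol 0: members go to different blocks, giving {S0,S4} and {S2}.
On input 2, block {S0,S4} splits into {S0} and {S4}.
Stable partition: {S3} | {S0} | {S1} | {S2} | {S4} — 5 equivalence classes.

5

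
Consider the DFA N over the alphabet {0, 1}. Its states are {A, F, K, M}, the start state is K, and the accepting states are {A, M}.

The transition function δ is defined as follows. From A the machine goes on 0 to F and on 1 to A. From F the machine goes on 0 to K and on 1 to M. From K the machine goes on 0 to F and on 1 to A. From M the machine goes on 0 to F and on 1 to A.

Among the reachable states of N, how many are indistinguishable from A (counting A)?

2

Start with accepting vs non-accepting: {A,M} | {F,K}.
Stable partition: {A,M} | {F,K} — 2 equivalence classes.
The equivalence class containing A is {A,M}, of size 2.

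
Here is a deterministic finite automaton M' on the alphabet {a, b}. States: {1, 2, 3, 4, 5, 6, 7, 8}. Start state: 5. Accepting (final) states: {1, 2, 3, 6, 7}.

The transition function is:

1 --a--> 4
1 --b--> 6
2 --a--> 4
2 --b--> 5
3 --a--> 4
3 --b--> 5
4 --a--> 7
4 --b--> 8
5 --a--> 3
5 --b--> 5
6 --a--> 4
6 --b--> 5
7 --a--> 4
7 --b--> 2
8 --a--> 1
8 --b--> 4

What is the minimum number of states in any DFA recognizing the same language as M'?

4

Every state is reachable, so we keep all 8.
Initial partition by acceptance: {1,2,3,6,7} | {4,5,8}.
On input b, block {1,2,3,6,7} splits into {2,3,6} and {1,7}.
Refine {4,5,8} on symbol a: members go to different blocks, giving {4,8} and {5}.
Stable partition: {2,3,6} | {4,8} | {1,7} | {5} — 4 equivalence classes.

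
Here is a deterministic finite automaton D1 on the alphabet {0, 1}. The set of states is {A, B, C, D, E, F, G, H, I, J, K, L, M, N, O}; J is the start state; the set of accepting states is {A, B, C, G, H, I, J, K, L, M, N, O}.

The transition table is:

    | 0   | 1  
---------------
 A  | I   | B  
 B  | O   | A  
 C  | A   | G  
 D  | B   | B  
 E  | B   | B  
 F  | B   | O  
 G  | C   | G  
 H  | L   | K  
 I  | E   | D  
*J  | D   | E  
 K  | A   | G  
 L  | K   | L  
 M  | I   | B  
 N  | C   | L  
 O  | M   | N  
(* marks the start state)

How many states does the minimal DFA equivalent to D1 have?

6

Reachable states from the start: {A,B,C,D,E,G,I,J,K,L,M,N,O}. Unreachable: {F,H} — drop them.
Initial partition by acceptance: {A,B,C,G,I,J,K,L,M,N,O} | {D,E}.
On input 0, block {A,B,C,G,I,J,K,L,M,N,O} splits into {A,B,C,G,K,L,M,N,O} and {I,J}.
On input 0, block {A,B,C,G,K,L,M,N,O} splits into {B,C,G,K,L,N,O} and {A,M}.
Refine {B,C,G,K,L,N,O} on symbol 0: members go to different blocks, giving {B,G,L,N} and {C,K,O}.
On input 1, block {B,G,L,N} splits into {G,L,N} and {B}.
Stable partition: {G,L,N} | {D,E} | {I,J} | {A,M} | {C,K,O} | {B} — 6 equivalence classes.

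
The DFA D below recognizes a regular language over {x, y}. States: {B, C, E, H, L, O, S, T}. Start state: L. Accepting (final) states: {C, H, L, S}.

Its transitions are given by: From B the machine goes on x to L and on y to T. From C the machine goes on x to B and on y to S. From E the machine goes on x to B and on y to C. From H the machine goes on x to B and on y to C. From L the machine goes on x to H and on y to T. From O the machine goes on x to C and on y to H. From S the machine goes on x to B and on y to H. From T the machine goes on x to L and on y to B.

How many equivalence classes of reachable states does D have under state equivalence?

3

Reachable states from the start: {B,C,H,L,S,T}. Unreachable: {E,O} — drop them.
Start with accepting vs non-accepting: {C,H,L,S} | {B,T}.
Split {C,H,L,S} by δ(·,x) → {C,H,S} and {L}.
The partition is now stable with 3 blocks: {C,H,S} | {B,T} | {L}.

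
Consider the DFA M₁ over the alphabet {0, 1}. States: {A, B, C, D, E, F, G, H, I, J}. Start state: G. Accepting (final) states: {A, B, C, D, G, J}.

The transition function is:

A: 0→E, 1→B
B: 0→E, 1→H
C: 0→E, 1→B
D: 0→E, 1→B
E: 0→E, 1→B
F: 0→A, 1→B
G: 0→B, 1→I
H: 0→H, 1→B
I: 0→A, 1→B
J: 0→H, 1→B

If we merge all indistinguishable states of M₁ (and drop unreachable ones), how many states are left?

5

First remove the unreachable states {C,D,F,J}; 6 states remain.
Initial partition by acceptance: {A,B,G} | {E,H,I}.
Split {A,B,G} by δ(·,0) → {A,B} and {G}.
On input 1, block {A,B} splits into {A} and {B}.
On input 0, block {E,H,I} splits into {E,H} and {I}.
No further refinement is possible. Final partition (5 blocks): {A} | {E,H} | {G} | {B} | {I}.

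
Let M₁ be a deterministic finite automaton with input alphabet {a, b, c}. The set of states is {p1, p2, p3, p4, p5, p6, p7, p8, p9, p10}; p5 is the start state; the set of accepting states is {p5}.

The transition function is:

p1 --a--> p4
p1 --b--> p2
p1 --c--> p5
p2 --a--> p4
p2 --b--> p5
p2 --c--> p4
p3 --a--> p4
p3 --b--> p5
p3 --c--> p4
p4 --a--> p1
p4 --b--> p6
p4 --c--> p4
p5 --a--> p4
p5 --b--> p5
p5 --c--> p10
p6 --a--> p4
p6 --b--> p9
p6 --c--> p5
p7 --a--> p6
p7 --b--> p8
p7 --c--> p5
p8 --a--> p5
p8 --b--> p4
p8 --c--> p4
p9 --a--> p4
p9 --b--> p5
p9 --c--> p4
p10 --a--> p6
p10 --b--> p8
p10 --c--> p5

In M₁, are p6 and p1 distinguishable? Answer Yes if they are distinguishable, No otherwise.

Reachable states from the start: {p1,p2,p4,p5,p6,p8,p9,p10}. Unreachable: {p3,p7} — drop them.
P0 = {p5} | {p1,p2,p4,p6,p8,p9,p10}.
Split {p1,p2,p4,p6,p8,p9,p10} by δ(·,a) → {p1,p2,p4,p6,p9,p10} and {p8}.
Split {p1,p2,p4,p6,p9,p10} by δ(·,b) → {p1,p4,p6} and {p2,p9} and {p10}.
On input b, block {p1,p4,p6} splits into {p1,p6} and {p4}.
No further refinement is possible. Final partition (6 blocks): {p5} | {p1,p6} | {p8} | {p2,p9} | {p10} | {p4}.
p6 and p1 lie in the same block of the stable partition, so they are equivalent — no string distinguishes them.

No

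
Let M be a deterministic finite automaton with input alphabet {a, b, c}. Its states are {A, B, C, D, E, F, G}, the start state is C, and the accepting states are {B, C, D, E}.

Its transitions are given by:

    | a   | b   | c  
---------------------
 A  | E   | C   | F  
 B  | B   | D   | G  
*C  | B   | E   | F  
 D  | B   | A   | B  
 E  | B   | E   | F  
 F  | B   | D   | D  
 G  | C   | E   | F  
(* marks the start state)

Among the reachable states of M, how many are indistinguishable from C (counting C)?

All states are reachable from the start state.
P0 = {B,C,D,E} | {A,F,G}.
Refine {B,C,D,E} on symbol b: members go to different blocks, giving {B,C,E} and {D}.
Refine {B,C,E} on symbol b: members go to different blocks, giving {C,E} and {B}.
Split {A,F,G} by δ(·,a) → {A,G} and {F}.
Stable partition: {C,E} | {A,G} | {D} | {B} | {F} — 5 equivalence classes.
The equivalence class containing C is {C,E}, of size 2.

2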